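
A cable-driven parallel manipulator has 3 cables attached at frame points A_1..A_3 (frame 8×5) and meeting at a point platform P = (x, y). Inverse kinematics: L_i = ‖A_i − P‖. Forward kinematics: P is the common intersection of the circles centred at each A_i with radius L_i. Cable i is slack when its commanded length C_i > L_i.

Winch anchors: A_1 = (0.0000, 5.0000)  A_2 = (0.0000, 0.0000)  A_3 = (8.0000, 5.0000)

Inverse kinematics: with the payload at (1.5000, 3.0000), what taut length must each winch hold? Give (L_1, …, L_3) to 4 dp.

(2.5000, 3.3541, 6.8007)

L_1 = √((0.0000−1.5000)² + (5.0000−3.0000)²) = 2.5000
L_2 = √((0.0000−1.5000)² + (0.0000−3.0000)²) = 3.3541
L_3 = √((8.0000−1.5000)² + (5.0000−3.0000)²) = 6.8007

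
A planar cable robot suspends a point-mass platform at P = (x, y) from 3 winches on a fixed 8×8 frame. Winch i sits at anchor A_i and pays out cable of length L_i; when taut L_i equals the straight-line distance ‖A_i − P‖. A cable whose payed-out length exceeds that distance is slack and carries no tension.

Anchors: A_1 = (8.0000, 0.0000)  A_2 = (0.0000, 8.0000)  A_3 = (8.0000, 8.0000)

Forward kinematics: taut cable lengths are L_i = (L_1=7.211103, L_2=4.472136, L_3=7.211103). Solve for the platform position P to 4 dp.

expand ‖A_i−P‖²=L_i² and subtract eq 1 (c_i ≔ ‖A_i‖²−L_i²)
c_1 = 64.0000+0.0000−52.0000 = 12.0000
eq1−eq2 → [16.0000  -16.0000]·P = -32.0000
eq1−eq3 → [0.0000  -16.0000]·P = -64.0000
2×2 solve → P = (2.0000, 4.0000)

(2.0000, 4.0000)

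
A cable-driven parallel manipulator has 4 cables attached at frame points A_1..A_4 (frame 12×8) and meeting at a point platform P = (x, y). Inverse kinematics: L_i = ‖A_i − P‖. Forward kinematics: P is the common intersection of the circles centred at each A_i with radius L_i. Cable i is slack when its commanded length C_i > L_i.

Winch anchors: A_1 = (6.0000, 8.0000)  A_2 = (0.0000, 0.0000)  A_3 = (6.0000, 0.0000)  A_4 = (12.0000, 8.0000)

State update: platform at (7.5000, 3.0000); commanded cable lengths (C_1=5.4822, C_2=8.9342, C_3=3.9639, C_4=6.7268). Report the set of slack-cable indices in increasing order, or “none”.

i=1: geometric 5.2202 vs commanded 5.4822 ⇒ slack
i=2: geometric 8.0777 vs commanded 8.9342 ⇒ slack
i=3: geometric 3.3541 vs commanded 3.9639 ⇒ slack
i=4: geometric 6.7268 vs commanded 6.7268 ⇒ taut

1, 2, 3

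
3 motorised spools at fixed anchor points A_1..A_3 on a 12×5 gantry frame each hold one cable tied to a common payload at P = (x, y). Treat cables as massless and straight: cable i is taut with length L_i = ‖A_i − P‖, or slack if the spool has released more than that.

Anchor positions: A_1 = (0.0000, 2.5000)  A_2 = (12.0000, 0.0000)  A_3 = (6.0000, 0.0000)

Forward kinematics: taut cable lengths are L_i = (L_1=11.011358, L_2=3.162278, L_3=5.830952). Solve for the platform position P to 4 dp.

(11.0000, 3.0000)

circle eqns → linear via eq_j − eq_1; set c_j = A_j·A_j − L_j²
c_1 = 0.0000+6.2500−121.2500 = -115.0000
-24.0000·x + 5.0000·y = c_1−c_2 = -249.0000
-12.0000·x + 5.0000·y = c_1−c_3 = -117.0000
solve first two rows → x=11.0000, y=3.0000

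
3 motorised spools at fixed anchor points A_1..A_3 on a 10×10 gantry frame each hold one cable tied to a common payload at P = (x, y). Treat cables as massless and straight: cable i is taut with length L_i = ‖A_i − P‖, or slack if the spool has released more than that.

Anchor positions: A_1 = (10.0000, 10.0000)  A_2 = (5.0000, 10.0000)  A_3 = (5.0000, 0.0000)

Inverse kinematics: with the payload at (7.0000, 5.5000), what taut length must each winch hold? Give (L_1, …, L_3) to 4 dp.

(5.4083, 4.9244, 5.8523)

L_1: Δ = A_1−P = (3.0000, 4.5000) → ‖Δ‖ = √29.2500 = 5.4083
L_2: Δ = A_2−P = (-2.0000, 4.5000) → ‖Δ‖ = √24.2500 = 4.9244
L_3: Δ = A_3−P = (-2.0000, -5.5000) → ‖Δ‖ = √34.2500 = 5.8523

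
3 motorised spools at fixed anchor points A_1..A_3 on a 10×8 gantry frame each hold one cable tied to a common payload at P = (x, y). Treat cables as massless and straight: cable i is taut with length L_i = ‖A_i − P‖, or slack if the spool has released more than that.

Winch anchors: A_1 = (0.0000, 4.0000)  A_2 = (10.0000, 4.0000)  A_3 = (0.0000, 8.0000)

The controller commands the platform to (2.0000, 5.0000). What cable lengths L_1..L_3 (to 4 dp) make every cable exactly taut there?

(2.2361, 8.0623, 3.6056)

cable 1: Δx=-2.0000, Δy=-1.0000; L_1 = √(Δx²+Δy²) = 2.2361
cable 2: Δx=8.0000, Δy=-1.0000; L_2 = √(Δx²+Δy²) = 8.0623
cable 3: Δx=-2.0000, Δy=3.0000; L_3 = √(Δx²+Δy²) = 3.6056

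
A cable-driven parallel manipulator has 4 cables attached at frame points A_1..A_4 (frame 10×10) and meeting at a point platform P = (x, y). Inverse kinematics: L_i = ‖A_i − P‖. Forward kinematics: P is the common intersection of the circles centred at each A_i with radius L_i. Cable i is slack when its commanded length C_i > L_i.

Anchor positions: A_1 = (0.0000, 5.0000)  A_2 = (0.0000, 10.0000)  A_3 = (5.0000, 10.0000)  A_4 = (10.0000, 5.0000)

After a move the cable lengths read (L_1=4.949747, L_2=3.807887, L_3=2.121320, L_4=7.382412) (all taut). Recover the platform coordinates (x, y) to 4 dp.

expand ‖A_i−P‖²=L_i² and subtract eq 1 (k_i ≔ ‖A_i‖²−L_i²)
k_1 = 0.0000+25.0000−24.5000 = 0.5000
eq1−eq2 → [0.0000  -10.0000]·P = -85.0000
eq1−eq3 → [-10.0000  -10.0000]·P = -120.0000
eq1−eq4 → [-20.0000  0.0000]·P = -70.0000
2×2 solve → P = (3.5000, 8.5000)
check cable 4: ‖A_4−P‖² = 54.5000 ≈ L_4² = 54.5000 ✓

(3.5000, 8.5000)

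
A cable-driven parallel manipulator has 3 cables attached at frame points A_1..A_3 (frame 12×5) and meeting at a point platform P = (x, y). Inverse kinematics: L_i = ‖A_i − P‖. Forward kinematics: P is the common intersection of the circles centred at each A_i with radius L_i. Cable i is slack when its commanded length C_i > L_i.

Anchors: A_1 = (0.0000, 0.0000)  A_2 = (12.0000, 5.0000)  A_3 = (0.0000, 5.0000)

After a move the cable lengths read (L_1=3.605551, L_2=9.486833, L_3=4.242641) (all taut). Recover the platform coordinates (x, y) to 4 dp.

each cable: (A_i−P)·(A_i−P) = L_i²; let q_i = ‖A_i‖²−L_i²
q_1 = 0.0000+0.0000−13.0000 = -13.0000
row 1: -24.0000x − 10.0000y = -92.0000  (q_2=79.0000)
row 2: 0.0000x − 10.0000y = -20.0000  (q_3=7.0000)
Cramer on rows 1–2 → x = 3.0000, y = 2.0000

(3.0000, 2.0000)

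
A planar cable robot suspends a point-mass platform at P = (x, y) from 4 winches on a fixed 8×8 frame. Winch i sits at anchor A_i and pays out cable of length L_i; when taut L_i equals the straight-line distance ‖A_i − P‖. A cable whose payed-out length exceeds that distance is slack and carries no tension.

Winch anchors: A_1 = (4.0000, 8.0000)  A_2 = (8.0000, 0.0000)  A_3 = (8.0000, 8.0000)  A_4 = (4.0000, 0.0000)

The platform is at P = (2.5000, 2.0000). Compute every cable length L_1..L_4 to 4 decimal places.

(6.1847, 5.8523, 8.1394, 2.5000)

L_1: Δ = A_1−P = (1.5000, 6.0000) → ‖Δ‖ = √38.2500 = 6.1847
L_2: Δ = A_2−P = (5.5000, -2.0000) → ‖Δ‖ = √34.2500 = 5.8523
L_3: Δ = A_3−P = (5.5000, 6.0000) → ‖Δ‖ = √66.2500 = 8.1394
L_4: Δ = A_4−P = (1.5000, -2.0000) → ‖Δ‖ = √6.2500 = 2.5000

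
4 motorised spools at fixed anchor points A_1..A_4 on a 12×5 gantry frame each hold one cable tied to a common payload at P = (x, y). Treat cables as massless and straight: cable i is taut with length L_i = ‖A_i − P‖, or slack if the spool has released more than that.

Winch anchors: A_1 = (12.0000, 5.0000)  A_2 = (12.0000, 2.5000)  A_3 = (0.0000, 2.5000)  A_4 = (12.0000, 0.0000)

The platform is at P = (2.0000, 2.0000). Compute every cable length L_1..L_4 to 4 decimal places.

L_1 = √((12.0000−2.0000)² + (5.0000−2.0000)²) = 10.4403
L_2 = √((12.0000−2.0000)² + (2.5000−2.0000)²) = 10.0125
L_3 = √((0.0000−2.0000)² + (2.5000−2.0000)²) = 2.0616
L_4 = √((12.0000−2.0000)² + (0.0000−2.0000)²) = 10.1980

(10.4403, 10.0125, 2.0616, 10.1980)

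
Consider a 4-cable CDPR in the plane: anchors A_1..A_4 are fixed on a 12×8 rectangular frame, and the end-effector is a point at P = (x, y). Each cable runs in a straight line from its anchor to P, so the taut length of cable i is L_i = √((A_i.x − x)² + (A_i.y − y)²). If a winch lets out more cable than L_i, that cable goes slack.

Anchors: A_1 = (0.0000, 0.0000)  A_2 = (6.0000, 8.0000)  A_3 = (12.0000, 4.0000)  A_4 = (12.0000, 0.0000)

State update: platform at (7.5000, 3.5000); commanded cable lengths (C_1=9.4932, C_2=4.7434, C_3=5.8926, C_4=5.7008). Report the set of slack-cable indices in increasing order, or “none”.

1, 3

cable 1: L_1 = ‖A_1−P‖ = 8.2765;  C_1 = 9.4932 → slack
cable 2: L_2 = ‖A_2−P‖ = 4.7434;  C_2 = 4.7434 → taut
cable 3: L_3 = ‖A_3−P‖ = 4.5277;  C_3 = 5.8926 → slack
cable 4: L_4 = ‖A_4−P‖ = 5.7009;  C_4 = 5.7008 → taut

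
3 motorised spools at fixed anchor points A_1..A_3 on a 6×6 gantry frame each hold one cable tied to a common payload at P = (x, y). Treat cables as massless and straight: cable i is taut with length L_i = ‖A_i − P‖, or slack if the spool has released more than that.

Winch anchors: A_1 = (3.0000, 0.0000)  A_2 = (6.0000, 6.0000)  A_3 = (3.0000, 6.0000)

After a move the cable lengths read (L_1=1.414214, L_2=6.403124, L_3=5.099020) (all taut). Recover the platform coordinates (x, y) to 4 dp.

(2.0000, 1.0000)

circle eqns → linear via eq_j − eq_1; set q_j = A_j·A_j − L_j²
q_1 = 9.0000+0.0000−2.0000 = 7.0000
-6.0000·x − 12.0000·y = q_1−q_2 = -24.0000
0.0000·x − 12.0000·y = q_1−q_3 = -12.0000
solve first two rows → x=2.0000, y=1.0000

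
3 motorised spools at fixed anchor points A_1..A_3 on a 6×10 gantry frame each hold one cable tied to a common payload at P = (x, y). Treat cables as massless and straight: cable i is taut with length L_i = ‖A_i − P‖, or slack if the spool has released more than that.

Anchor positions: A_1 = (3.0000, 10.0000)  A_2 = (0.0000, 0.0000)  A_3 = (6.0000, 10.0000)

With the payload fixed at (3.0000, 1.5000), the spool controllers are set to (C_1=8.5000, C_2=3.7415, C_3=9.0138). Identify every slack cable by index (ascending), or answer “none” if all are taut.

i=1: geometric 8.5000 vs commanded 8.5000 ⇒ taut
i=2: geometric 3.3541 vs commanded 3.7415 ⇒ slack
i=3: geometric 9.0139 vs commanded 9.0138 ⇒ taut

2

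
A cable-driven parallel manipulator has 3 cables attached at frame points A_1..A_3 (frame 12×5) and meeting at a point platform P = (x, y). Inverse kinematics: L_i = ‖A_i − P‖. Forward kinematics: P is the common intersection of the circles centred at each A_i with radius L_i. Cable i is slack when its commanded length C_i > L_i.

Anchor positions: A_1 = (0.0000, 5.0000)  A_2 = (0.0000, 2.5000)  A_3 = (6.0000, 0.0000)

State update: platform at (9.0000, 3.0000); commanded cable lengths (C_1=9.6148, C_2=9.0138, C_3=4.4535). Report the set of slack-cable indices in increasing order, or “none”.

1, 3

cable 1: √((-9.0000)²+(2.0000)²)=9.2195, C_1=9.6148: slack
cable 2: √((-9.0000)²+(-0.5000)²)=9.0139, C_2=9.0138: taut
cable 3: √((-3.0000)²+(-3.0000)²)=4.2426, C_3=4.4535: slack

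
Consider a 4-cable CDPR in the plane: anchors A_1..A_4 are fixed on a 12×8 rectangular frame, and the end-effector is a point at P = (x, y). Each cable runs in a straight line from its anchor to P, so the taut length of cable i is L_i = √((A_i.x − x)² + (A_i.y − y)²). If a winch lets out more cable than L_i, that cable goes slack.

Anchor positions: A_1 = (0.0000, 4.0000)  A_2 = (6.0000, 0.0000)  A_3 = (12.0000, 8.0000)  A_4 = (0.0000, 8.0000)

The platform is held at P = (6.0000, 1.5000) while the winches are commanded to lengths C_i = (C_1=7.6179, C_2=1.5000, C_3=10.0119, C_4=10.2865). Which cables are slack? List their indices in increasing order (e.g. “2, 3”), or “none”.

1, 3, 4

cable 1: √((-6.0000)²+(2.5000)²)=6.5000, C_1=7.6179: slack
cable 2: √((0.0000)²+(-1.5000)²)=1.5000, C_2=1.5000: taut
cable 3: √((6.0000)²+(6.5000)²)=8.8459, C_3=10.0119: slack
cable 4: √((-6.0000)²+(6.5000)²)=8.8459, C_4=10.2865: slack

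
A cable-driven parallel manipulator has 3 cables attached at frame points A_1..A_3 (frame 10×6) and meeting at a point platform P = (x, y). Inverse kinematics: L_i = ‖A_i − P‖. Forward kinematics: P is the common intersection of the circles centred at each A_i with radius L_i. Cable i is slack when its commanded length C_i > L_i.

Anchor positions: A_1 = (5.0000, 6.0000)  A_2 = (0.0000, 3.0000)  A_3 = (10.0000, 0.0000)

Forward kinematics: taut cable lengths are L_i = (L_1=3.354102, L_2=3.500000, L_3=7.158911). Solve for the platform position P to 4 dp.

expand ‖A_i−P‖²=L_i² and subtract eq 1 (q_i ≔ ‖A_i‖²−L_i²)
q_1 = 25.0000+36.0000−11.2500 = 49.7500
eq1−eq2 → [10.0000  6.0000]·P = 53.0000
eq1−eq3 → [-10.0000  12.0000]·P = 1.0000
2×2 solve → P = (3.5000, 3.0000)

(3.5000, 3.0000)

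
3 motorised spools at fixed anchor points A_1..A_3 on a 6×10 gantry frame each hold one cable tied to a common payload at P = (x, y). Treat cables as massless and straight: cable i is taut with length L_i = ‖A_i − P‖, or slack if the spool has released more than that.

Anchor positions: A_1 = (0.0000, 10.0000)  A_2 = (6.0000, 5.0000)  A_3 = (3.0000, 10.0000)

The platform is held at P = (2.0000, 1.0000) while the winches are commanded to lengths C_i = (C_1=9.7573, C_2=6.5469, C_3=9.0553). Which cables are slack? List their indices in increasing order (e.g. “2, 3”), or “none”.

cable 1: √((-2.0000)²+(9.0000)²)=9.2195, C_1=9.7573: slack
cable 2: √((4.0000)²+(4.0000)²)=5.6569, C_2=6.5469: slack
cable 3: √((1.0000)²+(9.0000)²)=9.0554, C_3=9.0553: taut

1, 2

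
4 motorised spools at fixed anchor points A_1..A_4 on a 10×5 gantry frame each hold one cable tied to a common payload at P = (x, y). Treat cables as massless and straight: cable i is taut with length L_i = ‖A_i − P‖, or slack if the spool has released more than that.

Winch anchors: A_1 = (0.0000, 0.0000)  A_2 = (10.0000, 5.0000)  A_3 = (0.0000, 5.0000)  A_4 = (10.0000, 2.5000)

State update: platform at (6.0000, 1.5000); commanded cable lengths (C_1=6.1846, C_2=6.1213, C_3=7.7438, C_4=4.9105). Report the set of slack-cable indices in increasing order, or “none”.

cable 1: √((-6.0000)²+(-1.5000)²)=6.1847, C_1=6.1846: taut
cable 2: √((4.0000)²+(3.5000)²)=5.3151, C_2=6.1213: slack
cable 3: √((-6.0000)²+(3.5000)²)=6.9462, C_3=7.7438: slack
cable 4: √((4.0000)²+(1.0000)²)=4.1231, C_4=4.9105: slack

2, 3, 4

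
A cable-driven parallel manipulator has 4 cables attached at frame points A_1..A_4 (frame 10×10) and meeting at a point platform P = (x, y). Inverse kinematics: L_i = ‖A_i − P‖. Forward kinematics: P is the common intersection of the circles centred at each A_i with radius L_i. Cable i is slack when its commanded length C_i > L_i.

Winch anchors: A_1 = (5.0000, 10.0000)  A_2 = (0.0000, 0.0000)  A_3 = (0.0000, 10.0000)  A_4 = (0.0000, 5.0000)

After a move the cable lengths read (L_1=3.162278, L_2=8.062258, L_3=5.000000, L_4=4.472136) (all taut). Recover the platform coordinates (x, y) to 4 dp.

circle eqns → linear via eq_j − eq_1; set k_j = A_j·A_j − L_j²
k_1 = 25.0000+100.0000−10.0000 = 115.0000
10.0000·x + 20.0000·y = k_1−k_2 = 180.0000
10.0000·x + 0.0000·y = k_1−k_3 = 40.0000
10.0000·x + 10.0000·y = k_1−k_4 = 110.0000
solve first two rows → x=4.0000, y=7.0000
check cable 4: ‖A_4−P‖² = 20.0000 ≈ L_4² = 20.0000 ✓

(4.0000, 7.0000)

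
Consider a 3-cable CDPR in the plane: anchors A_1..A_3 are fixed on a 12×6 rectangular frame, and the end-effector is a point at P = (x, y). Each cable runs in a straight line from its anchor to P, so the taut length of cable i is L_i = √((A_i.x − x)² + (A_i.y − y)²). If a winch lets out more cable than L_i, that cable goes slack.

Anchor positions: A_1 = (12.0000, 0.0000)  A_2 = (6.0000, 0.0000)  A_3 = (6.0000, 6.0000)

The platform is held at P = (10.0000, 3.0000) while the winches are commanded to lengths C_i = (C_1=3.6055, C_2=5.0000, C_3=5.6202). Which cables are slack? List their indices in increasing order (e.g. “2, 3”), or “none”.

3

i=1: geometric 3.6056 vs commanded 3.6055 ⇒ taut
i=2: geometric 5.0000 vs commanded 5.0000 ⇒ taut
i=3: geometric 5.0000 vs commanded 5.6202 ⇒ slack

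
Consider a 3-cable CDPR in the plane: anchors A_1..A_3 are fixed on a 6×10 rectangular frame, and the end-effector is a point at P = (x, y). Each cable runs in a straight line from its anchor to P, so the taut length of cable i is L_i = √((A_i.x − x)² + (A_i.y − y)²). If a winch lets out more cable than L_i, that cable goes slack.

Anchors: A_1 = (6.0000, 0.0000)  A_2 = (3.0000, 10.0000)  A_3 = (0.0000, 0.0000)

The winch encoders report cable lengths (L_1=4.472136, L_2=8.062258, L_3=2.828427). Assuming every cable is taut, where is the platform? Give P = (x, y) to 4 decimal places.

(2.0000, 2.0000)

expand ‖A_i−P‖²=L_i² and subtract eq 1 (k_i ≔ ‖A_i‖²−L_i²)
k_1 = 36.0000+0.0000−20.0000 = 16.0000
eq1−eq2 → [6.0000  -20.0000]·P = -28.0000
eq1−eq3 → [12.0000  0.0000]·P = 24.0000
2×2 solve → P = (2.0000, 2.0000)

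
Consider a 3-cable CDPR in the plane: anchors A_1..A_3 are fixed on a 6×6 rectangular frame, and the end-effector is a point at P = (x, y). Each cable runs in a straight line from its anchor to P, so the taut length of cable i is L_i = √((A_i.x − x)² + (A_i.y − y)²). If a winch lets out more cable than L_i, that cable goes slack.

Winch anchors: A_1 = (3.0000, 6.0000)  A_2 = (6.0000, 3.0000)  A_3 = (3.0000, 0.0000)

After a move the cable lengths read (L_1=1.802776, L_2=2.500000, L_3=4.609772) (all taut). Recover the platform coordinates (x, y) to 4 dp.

(4.0000, 4.5000)

circle eqns → linear via eq_j − eq_1; set k_j = A_j·A_j − L_j²
k_1 = 9.0000+36.0000−3.2500 = 41.7500
-6.0000·x + 6.0000·y = k_1−k_2 = 3.0000
0.0000·x + 12.0000·y = k_1−k_3 = 54.0000
solve first two rows → x=4.0000, y=4.5000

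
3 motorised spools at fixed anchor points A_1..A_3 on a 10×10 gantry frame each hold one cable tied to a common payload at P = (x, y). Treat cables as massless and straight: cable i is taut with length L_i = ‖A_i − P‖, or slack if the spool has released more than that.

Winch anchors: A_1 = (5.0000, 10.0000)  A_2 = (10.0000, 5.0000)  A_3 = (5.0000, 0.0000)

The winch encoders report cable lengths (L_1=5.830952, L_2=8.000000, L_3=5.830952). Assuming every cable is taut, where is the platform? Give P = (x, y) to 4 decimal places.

circle eqns → linear via eq_j − eq_1; set k_j = A_j·A_j − L_j²
k_1 = 25.0000+100.0000−34.0000 = 91.0000
-10.0000·x + 10.0000·y = k_1−k_2 = 30.0000
0.0000·x + 20.0000·y = k_1−k_3 = 100.0000
solve first two rows → x=2.0000, y=5.0000

(2.0000, 5.0000)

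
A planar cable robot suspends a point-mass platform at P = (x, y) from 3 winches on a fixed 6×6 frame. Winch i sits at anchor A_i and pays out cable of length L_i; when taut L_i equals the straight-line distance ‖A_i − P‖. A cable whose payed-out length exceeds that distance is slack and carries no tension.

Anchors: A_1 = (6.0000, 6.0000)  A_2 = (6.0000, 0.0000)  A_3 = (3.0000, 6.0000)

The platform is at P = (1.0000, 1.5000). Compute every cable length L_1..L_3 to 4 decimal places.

(6.7268, 5.2202, 4.9244)

cable 1: Δx=5.0000, Δy=4.5000; L_1 = √(Δx²+Δy²) = 6.7268
cable 2: Δx=5.0000, Δy=-1.5000; L_2 = √(Δx²+Δy²) = 5.2202
cable 3: Δx=2.0000, Δy=4.5000; L_3 = √(Δx²+Δy²) = 4.9244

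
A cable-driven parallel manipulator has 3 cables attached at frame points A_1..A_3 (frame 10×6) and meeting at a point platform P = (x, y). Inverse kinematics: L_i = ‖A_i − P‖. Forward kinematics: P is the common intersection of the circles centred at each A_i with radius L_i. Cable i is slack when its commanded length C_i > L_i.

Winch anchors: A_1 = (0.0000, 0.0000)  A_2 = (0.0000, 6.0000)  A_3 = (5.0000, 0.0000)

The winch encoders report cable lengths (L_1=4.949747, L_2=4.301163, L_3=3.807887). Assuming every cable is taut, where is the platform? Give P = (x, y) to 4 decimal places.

expand ‖A_i−P‖²=L_i² and subtract eq 1 (q_i ≔ ‖A_i‖²−L_i²)
q_1 = 0.0000+0.0000−24.5000 = -24.5000
eq1−eq2 → [0.0000  -12.0000]·P = -42.0000
eq1−eq3 → [-10.0000  0.0000]·P = -35.0000
2×2 solve → P = (3.5000, 3.5000)

(3.5000, 3.5000)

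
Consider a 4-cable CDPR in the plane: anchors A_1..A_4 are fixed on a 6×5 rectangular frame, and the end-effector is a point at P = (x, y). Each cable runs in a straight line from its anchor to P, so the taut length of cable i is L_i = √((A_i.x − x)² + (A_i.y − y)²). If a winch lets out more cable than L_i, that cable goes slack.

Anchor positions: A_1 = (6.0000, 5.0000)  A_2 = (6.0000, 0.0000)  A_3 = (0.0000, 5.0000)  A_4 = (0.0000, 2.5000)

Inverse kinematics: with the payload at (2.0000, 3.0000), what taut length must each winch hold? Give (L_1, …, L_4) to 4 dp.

(4.4721, 5.0000, 2.8284, 2.0616)

cable 1: Δx=4.0000, Δy=2.0000; L_1 = √(Δx²+Δy²) = 4.4721
cable 2: Δx=4.0000, Δy=-3.0000; L_2 = √(Δx²+Δy²) = 5.0000
cable 3: Δx=-2.0000, Δy=2.0000; L_3 = √(Δx²+Δy²) = 2.8284
cable 4: Δx=-2.0000, Δy=-0.5000; L_4 = √(Δx²+Δy²) = 2.0616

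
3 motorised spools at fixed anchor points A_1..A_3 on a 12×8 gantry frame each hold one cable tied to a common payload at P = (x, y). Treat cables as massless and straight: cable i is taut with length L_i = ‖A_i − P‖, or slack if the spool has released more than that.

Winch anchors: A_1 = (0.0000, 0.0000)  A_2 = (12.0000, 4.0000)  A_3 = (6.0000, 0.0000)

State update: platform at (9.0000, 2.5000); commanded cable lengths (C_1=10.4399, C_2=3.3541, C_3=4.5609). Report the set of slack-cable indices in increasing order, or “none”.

cable 1: L_1 = ‖A_1−P‖ = 9.3408;  C_1 = 10.4399 → slack
cable 2: L_2 = ‖A_2−P‖ = 3.3541;  C_2 = 3.3541 → taut
cable 3: L_3 = ‖A_3−P‖ = 3.9051;  C_3 = 4.5609 → slack

1, 3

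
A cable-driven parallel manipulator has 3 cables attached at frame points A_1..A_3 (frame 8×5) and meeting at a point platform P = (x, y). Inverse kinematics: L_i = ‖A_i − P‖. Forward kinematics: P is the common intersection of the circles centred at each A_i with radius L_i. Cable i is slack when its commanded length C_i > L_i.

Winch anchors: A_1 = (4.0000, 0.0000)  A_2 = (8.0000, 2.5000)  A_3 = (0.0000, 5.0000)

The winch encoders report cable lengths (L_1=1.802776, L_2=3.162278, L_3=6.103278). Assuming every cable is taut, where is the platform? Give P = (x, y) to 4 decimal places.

(5.0000, 1.5000)

each cable: (A_i−P)·(A_i−P) = L_i²; let k_i = ‖A_i‖²−L_i²
k_1 = 16.0000+0.0000−3.2500 = 12.7500
row 1: -8.0000x − 5.0000y = -47.5000  (k_2=60.2500)
row 2: 8.0000x − 10.0000y = 25.0000  (k_3=-12.2500)
Cramer on rows 1–2 → x = 5.0000, y = 1.5000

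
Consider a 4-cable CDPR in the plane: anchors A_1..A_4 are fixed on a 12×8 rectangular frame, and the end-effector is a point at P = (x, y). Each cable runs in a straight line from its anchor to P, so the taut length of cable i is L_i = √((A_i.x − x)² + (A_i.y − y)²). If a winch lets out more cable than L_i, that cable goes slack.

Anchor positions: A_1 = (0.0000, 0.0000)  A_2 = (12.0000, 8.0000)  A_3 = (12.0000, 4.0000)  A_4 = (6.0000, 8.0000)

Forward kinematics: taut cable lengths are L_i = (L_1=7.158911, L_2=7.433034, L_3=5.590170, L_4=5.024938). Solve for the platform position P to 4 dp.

(6.5000, 3.0000)

circle eqns → linear via eq_j − eq_1; set q_j = A_j·A_j − L_j²
q_1 = 0.0000+0.0000−51.2500 = -51.2500
-24.0000·x − 16.0000·y = q_1−q_2 = -204.0000
-24.0000·x − 8.0000·y = q_1−q_3 = -180.0000
-12.0000·x − 16.0000·y = q_1−q_4 = -126.0000
solve first two rows → x=6.5000, y=3.0000
check cable 4: ‖A_4−P‖² = 25.2500 ≈ L_4² = 25.2500 ✓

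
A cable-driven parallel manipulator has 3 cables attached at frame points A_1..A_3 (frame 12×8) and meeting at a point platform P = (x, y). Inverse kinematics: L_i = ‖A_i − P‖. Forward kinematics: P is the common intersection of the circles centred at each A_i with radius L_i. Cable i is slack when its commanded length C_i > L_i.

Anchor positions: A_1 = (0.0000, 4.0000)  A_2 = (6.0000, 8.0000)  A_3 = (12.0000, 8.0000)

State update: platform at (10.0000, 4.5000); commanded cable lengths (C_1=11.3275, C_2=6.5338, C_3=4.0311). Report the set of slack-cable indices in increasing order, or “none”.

i=1: geometric 10.0125 vs commanded 11.3275 ⇒ slack
i=2: geometric 5.3151 vs commanded 6.5338 ⇒ slack
i=3: geometric 4.0311 vs commanded 4.0311 ⇒ taut

1, 2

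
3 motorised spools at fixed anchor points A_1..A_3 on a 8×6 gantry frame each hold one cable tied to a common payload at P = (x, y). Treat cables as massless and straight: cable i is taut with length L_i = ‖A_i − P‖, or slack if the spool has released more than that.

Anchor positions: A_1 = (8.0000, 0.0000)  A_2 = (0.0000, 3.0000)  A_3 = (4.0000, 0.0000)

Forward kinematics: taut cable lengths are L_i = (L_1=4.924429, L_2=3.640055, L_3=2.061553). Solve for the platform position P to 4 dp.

(3.5000, 2.0000)

expand ‖A_i−P‖²=L_i² and subtract eq 1 (q_i ≔ ‖A_i‖²−L_i²)
q_1 = 64.0000+0.0000−24.2500 = 39.7500
eq1−eq2 → [16.0000  -6.0000]·P = 44.0000
eq1−eq3 → [8.0000  0.0000]·P = 28.0000
2×2 solve → P = (3.5000, 2.0000)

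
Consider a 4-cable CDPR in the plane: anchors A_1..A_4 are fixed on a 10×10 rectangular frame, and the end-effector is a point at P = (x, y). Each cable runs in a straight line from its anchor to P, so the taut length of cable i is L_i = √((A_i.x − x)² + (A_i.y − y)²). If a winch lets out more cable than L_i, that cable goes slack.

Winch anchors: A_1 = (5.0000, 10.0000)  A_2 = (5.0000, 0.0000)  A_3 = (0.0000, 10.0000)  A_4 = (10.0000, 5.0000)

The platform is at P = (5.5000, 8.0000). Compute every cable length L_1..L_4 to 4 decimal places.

(2.0616, 8.0156, 5.8523, 5.4083)

L_1: Δ = A_1−P = (-0.5000, 2.0000) → ‖Δ‖ = √4.2500 = 2.0616
L_2: Δ = A_2−P = (-0.5000, -8.0000) → ‖Δ‖ = √64.2500 = 8.0156
L_3: Δ = A_3−P = (-5.5000, 2.0000) → ‖Δ‖ = √34.2500 = 5.8523
L_4: Δ = A_4−P = (4.5000, -3.0000) → ‖Δ‖ = √29.2500 = 5.4083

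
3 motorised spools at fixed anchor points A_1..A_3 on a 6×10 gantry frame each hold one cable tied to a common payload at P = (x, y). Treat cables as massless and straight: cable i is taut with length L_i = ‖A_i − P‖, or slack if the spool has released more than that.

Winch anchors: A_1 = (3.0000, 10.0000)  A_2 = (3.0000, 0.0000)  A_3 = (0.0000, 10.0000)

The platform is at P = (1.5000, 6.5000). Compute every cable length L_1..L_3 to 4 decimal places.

L_1 = √((3.0000−1.5000)² + (10.0000−6.5000)²) = 3.8079
L_2 = √((3.0000−1.5000)² + (0.0000−6.5000)²) = 6.6708
L_3 = √((0.0000−1.5000)² + (10.0000−6.5000)²) = 3.8079

(3.8079, 6.6708, 3.8079)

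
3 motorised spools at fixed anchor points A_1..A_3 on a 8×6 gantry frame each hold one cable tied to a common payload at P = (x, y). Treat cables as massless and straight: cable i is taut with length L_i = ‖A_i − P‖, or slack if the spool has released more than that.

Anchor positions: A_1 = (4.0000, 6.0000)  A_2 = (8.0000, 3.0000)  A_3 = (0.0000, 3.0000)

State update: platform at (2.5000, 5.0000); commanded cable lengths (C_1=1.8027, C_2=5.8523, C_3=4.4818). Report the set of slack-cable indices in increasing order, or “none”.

3

cable 1: √((1.5000)²+(1.0000)²)=1.8028, C_1=1.8027: taut
cable 2: √((5.5000)²+(-2.0000)²)=5.8523, C_2=5.8523: taut
cable 3: √((-2.5000)²+(-2.0000)²)=3.2016, C_3=4.4818: slack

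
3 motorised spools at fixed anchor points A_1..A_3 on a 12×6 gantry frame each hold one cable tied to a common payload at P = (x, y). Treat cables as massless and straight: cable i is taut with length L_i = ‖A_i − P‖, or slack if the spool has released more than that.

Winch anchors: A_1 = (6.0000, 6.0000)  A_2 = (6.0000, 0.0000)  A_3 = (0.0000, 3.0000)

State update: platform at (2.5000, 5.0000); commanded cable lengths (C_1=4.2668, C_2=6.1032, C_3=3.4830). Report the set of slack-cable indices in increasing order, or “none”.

cable 1: L_1 = ‖A_1−P‖ = 3.6401;  C_1 = 4.2668 → slack
cable 2: L_2 = ‖A_2−P‖ = 6.1033;  C_2 = 6.1032 → taut
cable 3: L_3 = ‖A_3−P‖ = 3.2016;  C_3 = 3.4830 → slack

1, 3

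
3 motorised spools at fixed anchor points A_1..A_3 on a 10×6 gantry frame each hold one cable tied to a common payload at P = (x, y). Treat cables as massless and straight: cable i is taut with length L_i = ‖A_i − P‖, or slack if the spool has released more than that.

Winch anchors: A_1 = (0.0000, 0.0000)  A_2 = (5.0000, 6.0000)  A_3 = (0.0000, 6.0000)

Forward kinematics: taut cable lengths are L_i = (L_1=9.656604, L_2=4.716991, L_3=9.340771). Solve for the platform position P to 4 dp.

(9.0000, 3.5000)

each cable: (A_i−P)·(A_i−P) = L_i²; let k_i = ‖A_i‖²−L_i²
k_1 = 0.0000+0.0000−93.2500 = -93.2500
row 1: -10.0000x − 12.0000y = -132.0000  (k_2=38.7500)
row 2: 0.0000x − 12.0000y = -42.0000  (k_3=-51.2500)
Cramer on rows 1–2 → x = 9.0000, y = 3.5000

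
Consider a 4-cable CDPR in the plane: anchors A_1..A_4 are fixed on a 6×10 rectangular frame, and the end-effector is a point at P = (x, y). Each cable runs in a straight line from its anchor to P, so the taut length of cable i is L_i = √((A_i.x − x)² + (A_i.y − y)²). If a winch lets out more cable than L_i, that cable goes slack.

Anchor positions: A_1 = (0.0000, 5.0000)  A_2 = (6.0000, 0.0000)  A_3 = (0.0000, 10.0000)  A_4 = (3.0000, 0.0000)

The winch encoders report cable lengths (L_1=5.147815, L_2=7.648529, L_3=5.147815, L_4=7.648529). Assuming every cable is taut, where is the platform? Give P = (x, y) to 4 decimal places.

circle eqns → linear via eq_j − eq_1; set k_j = A_j·A_j − L_j²
k_1 = 0.0000+25.0000−26.5000 = -1.5000
-12.0000·x + 10.0000·y = k_1−k_2 = 21.0000
0.0000·x − 10.0000·y = k_1−k_3 = -75.0000
-6.0000·x + 10.0000·y = k_1−k_4 = 48.0000
solve first two rows → x=4.5000, y=7.5000
check cable 4: ‖A_4−P‖² = 58.5000 ≈ L_4² = 58.5000 ✓

(4.5000, 7.5000)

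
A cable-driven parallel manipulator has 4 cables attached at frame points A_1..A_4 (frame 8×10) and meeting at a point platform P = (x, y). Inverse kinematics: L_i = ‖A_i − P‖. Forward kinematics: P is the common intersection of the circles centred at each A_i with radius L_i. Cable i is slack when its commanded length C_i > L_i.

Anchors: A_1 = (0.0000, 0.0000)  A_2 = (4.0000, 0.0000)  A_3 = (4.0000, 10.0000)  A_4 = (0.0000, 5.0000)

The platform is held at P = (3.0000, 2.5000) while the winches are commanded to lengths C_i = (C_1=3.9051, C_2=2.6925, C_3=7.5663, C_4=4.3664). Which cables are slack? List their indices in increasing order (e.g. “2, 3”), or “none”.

4

i=1: geometric 3.9051 vs commanded 3.9051 ⇒ taut
i=2: geometric 2.6926 vs commanded 2.6925 ⇒ taut
i=3: geometric 7.5664 vs commanded 7.5663 ⇒ taut
i=4: geometric 3.9051 vs commanded 4.3664 ⇒ slack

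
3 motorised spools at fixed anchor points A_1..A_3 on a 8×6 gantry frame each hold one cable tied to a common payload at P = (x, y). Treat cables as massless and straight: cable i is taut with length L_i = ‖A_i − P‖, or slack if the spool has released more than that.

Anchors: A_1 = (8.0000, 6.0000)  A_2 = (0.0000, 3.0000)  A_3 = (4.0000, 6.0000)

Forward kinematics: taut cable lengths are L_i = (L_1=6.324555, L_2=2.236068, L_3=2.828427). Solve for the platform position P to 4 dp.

(2.0000, 4.0000)

each cable: (A_i−P)·(A_i−P) = L_i²; let q_i = ‖A_i‖²−L_i²
q_1 = 64.0000+36.0000−40.0000 = 60.0000
row 1: 16.0000x + 6.0000y = 56.0000  (q_2=4.0000)
row 2: 8.0000x + 0.0000y = 16.0000  (q_3=44.0000)
Cramer on rows 1–2 → x = 2.0000, y = 4.0000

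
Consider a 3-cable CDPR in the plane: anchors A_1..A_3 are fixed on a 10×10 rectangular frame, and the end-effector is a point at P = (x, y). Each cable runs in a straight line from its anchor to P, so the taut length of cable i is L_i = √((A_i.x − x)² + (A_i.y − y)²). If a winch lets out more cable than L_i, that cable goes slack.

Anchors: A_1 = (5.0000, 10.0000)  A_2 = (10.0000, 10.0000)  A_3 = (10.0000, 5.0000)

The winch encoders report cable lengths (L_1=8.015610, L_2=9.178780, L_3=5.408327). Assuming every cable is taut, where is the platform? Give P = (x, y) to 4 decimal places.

(5.5000, 2.0000)

each cable: (A_i−P)·(A_i−P) = L_i²; let c_i = ‖A_i‖²−L_i²
c_1 = 25.0000+100.0000−64.2500 = 60.7500
row 1: -10.0000x + 0.0000y = -55.0000  (c_2=115.7500)
row 2: -10.0000x + 10.0000y = -35.0000  (c_3=95.7500)
Cramer on rows 1–2 → x = 5.5000, y = 2.0000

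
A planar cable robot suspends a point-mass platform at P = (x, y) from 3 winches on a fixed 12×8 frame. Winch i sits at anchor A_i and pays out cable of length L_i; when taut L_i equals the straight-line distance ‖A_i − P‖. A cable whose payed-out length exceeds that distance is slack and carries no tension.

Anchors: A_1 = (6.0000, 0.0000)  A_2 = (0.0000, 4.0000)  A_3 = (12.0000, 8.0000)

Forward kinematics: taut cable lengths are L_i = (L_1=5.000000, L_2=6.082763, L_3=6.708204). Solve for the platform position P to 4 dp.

(6.0000, 5.0000)

expand ‖A_i−P‖²=L_i² and subtract eq 1 (c_i ≔ ‖A_i‖²−L_i²)
c_1 = 36.0000+0.0000−25.0000 = 11.0000
eq1−eq2 → [12.0000  -8.0000]·P = 32.0000
eq1−eq3 → [-12.0000  -16.0000]·P = -152.0000
2×2 solve → P = (6.0000, 5.0000)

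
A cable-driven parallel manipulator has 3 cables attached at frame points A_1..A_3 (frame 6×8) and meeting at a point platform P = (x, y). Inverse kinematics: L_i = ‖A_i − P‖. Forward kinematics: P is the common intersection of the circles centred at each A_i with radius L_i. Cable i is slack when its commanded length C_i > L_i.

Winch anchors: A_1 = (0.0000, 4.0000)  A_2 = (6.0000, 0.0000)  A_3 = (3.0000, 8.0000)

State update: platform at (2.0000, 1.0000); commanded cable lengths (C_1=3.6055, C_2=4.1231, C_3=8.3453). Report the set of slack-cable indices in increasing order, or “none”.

i=1: geometric 3.6056 vs commanded 3.6055 ⇒ taut
i=2: geometric 4.1231 vs commanded 4.1231 ⇒ taut
i=3: geometric 7.0711 vs commanded 8.3453 ⇒ slack

3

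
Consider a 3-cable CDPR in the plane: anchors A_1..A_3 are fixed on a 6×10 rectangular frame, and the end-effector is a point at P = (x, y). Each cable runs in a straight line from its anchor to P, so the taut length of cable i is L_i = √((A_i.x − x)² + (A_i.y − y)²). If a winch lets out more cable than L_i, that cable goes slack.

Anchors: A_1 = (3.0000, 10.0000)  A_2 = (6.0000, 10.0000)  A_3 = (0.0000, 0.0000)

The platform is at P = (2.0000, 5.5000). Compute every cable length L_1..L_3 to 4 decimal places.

L_1 = √((3.0000−2.0000)² + (10.0000−5.5000)²) = 4.6098
L_2 = √((6.0000−2.0000)² + (10.0000−5.5000)²) = 6.0208
L_3 = √((0.0000−2.0000)² + (0.0000−5.5000)²) = 5.8523

(4.6098, 6.0208, 5.8523)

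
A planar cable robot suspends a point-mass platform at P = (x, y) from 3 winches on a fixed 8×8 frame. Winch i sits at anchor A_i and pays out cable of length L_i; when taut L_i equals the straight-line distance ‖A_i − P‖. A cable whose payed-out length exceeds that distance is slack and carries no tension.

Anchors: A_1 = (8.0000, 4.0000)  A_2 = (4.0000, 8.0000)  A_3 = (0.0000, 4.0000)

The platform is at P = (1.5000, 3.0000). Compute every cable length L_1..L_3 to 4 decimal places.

(6.5765, 5.5902, 1.8028)

L_1: Δ = A_1−P = (6.5000, 1.0000) → ‖Δ‖ = √43.2500 = 6.5765
L_2: Δ = A_2−P = (2.5000, 5.0000) → ‖Δ‖ = √31.2500 = 5.5902
L_3: Δ = A_3−P = (-1.5000, 1.0000) → ‖Δ‖ = √3.2500 = 1.8028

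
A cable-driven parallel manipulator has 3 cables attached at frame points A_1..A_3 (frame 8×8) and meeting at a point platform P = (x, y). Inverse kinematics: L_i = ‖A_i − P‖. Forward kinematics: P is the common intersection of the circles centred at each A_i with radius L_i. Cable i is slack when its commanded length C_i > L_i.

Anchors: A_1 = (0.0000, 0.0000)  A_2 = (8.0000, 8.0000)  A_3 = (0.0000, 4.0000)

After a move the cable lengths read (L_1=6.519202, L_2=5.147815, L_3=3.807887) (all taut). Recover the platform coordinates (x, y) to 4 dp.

(3.5000, 5.5000)

each cable: (A_i−P)·(A_i−P) = L_i²; let k_i = ‖A_i‖²−L_i²
k_1 = 0.0000+0.0000−42.5000 = -42.5000
row 1: -16.0000x − 16.0000y = -144.0000  (k_2=101.5000)
row 2: 0.0000x − 8.0000y = -44.0000  (k_3=1.5000)
Cramer on rows 1–2 → x = 3.5000, y = 5.5000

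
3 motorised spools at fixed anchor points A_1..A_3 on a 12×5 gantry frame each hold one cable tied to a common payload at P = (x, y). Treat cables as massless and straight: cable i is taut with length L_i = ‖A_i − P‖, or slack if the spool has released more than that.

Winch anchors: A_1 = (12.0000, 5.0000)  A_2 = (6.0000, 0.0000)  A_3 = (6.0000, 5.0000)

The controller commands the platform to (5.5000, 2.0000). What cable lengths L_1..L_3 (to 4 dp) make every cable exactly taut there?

L_1 = √((12.0000−5.5000)² + (5.0000−2.0000)²) = 7.1589
L_2 = √((6.0000−5.5000)² + (0.0000−2.0000)²) = 2.0616
L_3 = √((6.0000−5.5000)² + (5.0000−2.0000)²) = 3.0414

(7.1589, 2.0616, 3.0414)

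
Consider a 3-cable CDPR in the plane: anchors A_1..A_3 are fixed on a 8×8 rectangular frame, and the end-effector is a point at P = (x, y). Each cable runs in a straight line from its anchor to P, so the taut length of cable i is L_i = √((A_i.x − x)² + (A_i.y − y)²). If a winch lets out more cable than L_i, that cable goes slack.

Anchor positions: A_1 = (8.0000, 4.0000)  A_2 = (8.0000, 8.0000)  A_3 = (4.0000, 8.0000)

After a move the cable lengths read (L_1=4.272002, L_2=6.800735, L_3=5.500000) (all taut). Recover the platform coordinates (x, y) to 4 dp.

(4.0000, 2.5000)

expand ‖A_i−P‖²=L_i² and subtract eq 1 (c_i ≔ ‖A_i‖²−L_i²)
c_1 = 64.0000+16.0000−18.2500 = 61.7500
eq1−eq2 → [0.0000  -8.0000]·P = -20.0000
eq1−eq3 → [8.0000  -8.0000]·P = 12.0000
2×2 solve → P = (4.0000, 2.5000)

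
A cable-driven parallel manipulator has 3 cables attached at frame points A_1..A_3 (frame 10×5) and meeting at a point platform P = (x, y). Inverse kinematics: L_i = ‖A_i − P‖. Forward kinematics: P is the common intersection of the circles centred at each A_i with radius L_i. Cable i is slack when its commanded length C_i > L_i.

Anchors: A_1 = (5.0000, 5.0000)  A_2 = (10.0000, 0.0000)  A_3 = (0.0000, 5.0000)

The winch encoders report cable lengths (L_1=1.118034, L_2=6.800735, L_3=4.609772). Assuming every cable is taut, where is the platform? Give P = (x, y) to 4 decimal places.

expand ‖A_i−P‖²=L_i² and subtract eq 1 (k_i ≔ ‖A_i‖²−L_i²)
k_1 = 25.0000+25.0000−1.2500 = 48.7500
eq1−eq2 → [-10.0000  10.0000]·P = -5.0000
eq1−eq3 → [10.0000  0.0000]·P = 45.0000
2×2 solve → P = (4.5000, 4.0000)

(4.5000, 4.0000)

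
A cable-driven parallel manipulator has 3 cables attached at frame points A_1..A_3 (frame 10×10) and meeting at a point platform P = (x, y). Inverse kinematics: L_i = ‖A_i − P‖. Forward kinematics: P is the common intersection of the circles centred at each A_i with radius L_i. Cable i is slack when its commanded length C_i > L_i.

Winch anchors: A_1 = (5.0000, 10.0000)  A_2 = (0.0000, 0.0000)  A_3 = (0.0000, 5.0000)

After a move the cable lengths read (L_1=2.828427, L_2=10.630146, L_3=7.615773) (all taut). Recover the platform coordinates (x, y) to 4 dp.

each cable: (A_i−P)·(A_i−P) = L_i²; let k_i = ‖A_i‖²−L_i²
k_1 = 25.0000+100.0000−8.0000 = 117.0000
row 1: 10.0000x + 20.0000y = 230.0000  (k_2=-113.0000)
row 2: 10.0000x + 10.0000y = 150.0000  (k_3=-33.0000)
Cramer on rows 1–2 → x = 7.0000, y = 8.0000

(7.0000, 8.0000)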